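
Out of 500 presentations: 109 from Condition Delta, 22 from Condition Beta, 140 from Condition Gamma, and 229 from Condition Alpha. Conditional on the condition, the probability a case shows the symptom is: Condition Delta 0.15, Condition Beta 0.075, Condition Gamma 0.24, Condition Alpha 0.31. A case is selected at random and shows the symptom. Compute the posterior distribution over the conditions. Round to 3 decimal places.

Condition Delta 0.133, Condition Beta 0.013, Condition Gamma 0.274, Condition Alpha 0.579

By Bayes' rule, posterior ∝ prior × likelihood:
  Condition Delta: 0.218 × 0.15 = 0.0327
  Condition Beta: 0.044 × 0.075 = 0.0033
  Condition Gamma: 0.28 × 0.24 = 0.0672
  Condition Alpha: 0.458 × 0.31 = 0.14198
Sum = 0.24518.
P(Condition Delta | symptomatic) = 0.0327/0.24518 ≈ 0.133
P(Condition Beta | symptomatic) = 0.0033/0.24518 ≈ 0.013
P(Condition Gamma | symptomatic) = 0.0672/0.24518 ≈ 0.274
P(Condition Alpha | symptomatic) = 0.14198/0.24518 ≈ 0.579
(Check: 0.133+0.013+0.274+0.579 = 0.999.)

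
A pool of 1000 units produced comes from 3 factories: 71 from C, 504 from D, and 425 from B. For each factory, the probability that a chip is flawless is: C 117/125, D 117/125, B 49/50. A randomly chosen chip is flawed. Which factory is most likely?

Taking complements, P(flawed | each) = C 0.064, D 0.064, B 0.02.
Unnormalized posteriors (prior × likelihood):
  C: 0.071 × 0.064 = 0.004544
  D: 0.504 × 0.064 = 0.032256
  B: 0.425 × 0.02 = 0.0085
Sum = 0.0453.
Largest term belongs to D, so D is most probable.

D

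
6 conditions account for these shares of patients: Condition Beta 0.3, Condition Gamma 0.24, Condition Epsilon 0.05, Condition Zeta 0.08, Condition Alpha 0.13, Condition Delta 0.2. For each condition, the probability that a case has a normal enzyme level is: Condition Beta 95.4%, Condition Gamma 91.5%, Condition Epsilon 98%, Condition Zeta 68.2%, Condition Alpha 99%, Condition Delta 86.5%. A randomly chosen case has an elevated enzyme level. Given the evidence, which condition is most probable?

Condition Delta

Taking complements, P(elevated | each) = Condition Beta 0.046, Condition Gamma 0.085, Condition Epsilon 0.02, Condition Zeta 0.318, Condition Alpha 0.01, Condition Delta 0.135.
Prior × likelihood for each hypothesis:
  Condition Beta: 0.3 × 0.046 = 0.0138
  Condition Gamma: 0.24 × 0.085 = 0.0204
  Condition Epsilon: 0.05 × 0.02 = 0.001
  Condition Zeta: 0.08 × 0.318 = 0.02544
  Condition Alpha: 0.13 × 0.01 = 0.0013
  Condition Delta: 0.2 × 0.135 = 0.027
Sum = 0.08894.
Largest term belongs to Condition Delta, so Condition Delta is most probable.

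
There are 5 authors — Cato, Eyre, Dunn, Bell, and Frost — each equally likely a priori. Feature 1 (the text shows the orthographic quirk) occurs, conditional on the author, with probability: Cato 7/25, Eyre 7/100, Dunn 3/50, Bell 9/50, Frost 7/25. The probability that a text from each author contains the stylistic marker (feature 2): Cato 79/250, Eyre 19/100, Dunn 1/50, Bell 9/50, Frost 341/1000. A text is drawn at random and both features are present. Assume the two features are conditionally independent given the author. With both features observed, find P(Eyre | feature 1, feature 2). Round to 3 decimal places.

0.058

With a uniform prior (1/5 each), posterior ∝ likelihood:
  Cato: 0.28 × 0.316 = 0.08848
  Eyre: 0.07 × 0.19 = 0.0133
  Dunn: 0.06 × 0.02 = 0.0012
  Bell: 0.18 × 0.18 = 0.0324
  Frost: 0.28 × 0.341 = 0.09548
Normalizing constant = 0.23086.
P(Eyre | evidence) = 0.0133 / 0.23086 ≈ 0.058.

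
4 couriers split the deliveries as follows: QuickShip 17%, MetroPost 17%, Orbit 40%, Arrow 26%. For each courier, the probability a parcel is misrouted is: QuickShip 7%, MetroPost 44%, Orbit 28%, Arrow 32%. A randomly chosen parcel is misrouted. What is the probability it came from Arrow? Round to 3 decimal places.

Compute prior × likelihood for every hypothesis:
  QuickShip: 0.17 × 0.07 = 0.0119
  MetroPost: 0.17 × 0.44 = 0.0748
  Orbit: 0.4 × 0.28 = 0.112
  Arrow: 0.26 × 0.32 = 0.0832
Sum = 0.2819.
P(Arrow | evidence) = 0.0832 / 0.2819 ≈ 0.295.

0.295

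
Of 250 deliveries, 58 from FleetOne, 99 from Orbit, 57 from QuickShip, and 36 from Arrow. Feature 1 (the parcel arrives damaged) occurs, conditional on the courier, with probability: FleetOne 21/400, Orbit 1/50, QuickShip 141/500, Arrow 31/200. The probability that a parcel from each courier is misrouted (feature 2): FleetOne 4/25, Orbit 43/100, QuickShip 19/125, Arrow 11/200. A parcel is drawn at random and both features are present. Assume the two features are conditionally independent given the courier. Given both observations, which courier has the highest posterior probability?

Prior × likelihood for each hypothesis:
  FleetOne: 0.232 × 0.0525 × 0.16 = 0.0019488
  Orbit: 0.396 × 0.02 × 0.43 = 0.0034056
  QuickShip: 0.228 × 0.282 × 0.152 = 0.009772992
  Arrow: 0.144 × 0.155 × 0.055 = 0.0012276
Sum = 0.016354992.
Largest term belongs to QuickShip, so QuickShip is most probable.

QuickShip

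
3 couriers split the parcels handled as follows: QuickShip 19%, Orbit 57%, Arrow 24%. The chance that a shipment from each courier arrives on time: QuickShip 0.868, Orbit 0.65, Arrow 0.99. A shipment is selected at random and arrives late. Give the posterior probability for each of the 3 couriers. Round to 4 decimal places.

QuickShip 0.1105, Orbit 0.8789, Arrow 0.0106

Taking complements, P(late | each) = QuickShip 0.132, Orbit 0.35, Arrow 0.01.
Unnormalized posteriors (prior × likelihood):
  QuickShip: 0.19 × 0.132 = 0.02508
  Orbit: 0.57 × 0.35 = 0.1995
  Arrow: 0.24 × 0.01 = 0.0024
Sum = 0.22698.
P(QuickShip | late) = 0.02508/0.22698 ≈ 0.1105
P(Orbit | late) = 0.1995/0.22698 ≈ 0.8789
P(Arrow | late) = 0.0024/0.22698 ≈ 0.0106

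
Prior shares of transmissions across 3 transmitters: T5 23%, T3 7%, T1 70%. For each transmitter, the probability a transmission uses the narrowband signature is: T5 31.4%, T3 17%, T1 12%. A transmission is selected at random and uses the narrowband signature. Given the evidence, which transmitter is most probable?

T1

Unnormalized posteriors (prior × likelihood):
  T5: 0.23 × 0.314 = 0.07222
  T3: 0.07 × 0.17 = 0.0119
  T1: 0.7 × 0.12 = 0.084
Sum = 0.16812.
Largest term belongs to T1, so T1 is most probable.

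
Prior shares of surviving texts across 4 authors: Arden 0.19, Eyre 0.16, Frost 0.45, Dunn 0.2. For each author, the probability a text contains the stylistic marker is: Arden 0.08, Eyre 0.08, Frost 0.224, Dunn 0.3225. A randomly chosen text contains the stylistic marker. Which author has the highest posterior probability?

Compute prior × likelihood for every hypothesis:
  Arden: 0.19 × 0.08 = 0.0152
  Eyre: 0.16 × 0.08 = 0.0128
  Frost: 0.45 × 0.224 = 0.1008
  Dunn: 0.2 × 0.3225 = 0.0645
Sum = 0.1933.
Largest term belongs to Frost, so Frost is most probable.

Frost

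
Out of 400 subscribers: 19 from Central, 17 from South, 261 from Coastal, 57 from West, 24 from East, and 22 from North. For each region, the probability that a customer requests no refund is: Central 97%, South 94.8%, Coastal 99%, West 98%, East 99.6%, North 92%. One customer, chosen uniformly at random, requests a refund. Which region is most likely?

Coastal

Taking complements, P(refund | each) = Central 0.03, South 0.052, Coastal 0.01, West 0.02, East 0.004, North 0.08.
Compute prior × likelihood for every hypothesis:
  Central: 0.0475 × 0.03 = 0.001425
  South: 0.0425 × 0.052 = 0.00221
  Coastal: 0.6525 × 0.01 = 0.006525
  West: 0.1425 × 0.02 = 0.00285
  East: 0.06 × 0.004 = 0.00024
  North: 0.055 × 0.08 = 0.0044
Normalizing constant = 0.01765.
Largest term belongs to Coastal, so Coastal is most probable.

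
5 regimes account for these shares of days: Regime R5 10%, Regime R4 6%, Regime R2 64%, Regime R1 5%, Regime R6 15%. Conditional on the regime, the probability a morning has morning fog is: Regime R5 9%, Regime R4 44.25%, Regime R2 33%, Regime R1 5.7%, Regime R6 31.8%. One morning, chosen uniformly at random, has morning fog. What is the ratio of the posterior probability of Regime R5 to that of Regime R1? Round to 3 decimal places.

Unnormalized posteriors (prior × likelihood):
  Regime R5: 0.1 × 0.09 = 0.009
  Regime R4: 0.06 × 0.4425 = 0.02655
  Regime R2: 0.64 × 0.33 = 0.2112
  Regime R1: 0.05 × 0.057 = 0.00285
  Regime R6: 0.15 × 0.318 = 0.0477
Normalizing constant = 0.2973.
The ratio is 0.009 / 0.00285 (the normalizer cancels) = 3.158.

3.158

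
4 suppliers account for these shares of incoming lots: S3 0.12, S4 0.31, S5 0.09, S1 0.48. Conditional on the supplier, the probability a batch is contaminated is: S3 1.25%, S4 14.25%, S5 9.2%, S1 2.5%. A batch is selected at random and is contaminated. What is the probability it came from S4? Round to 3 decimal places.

0.670

Prior × likelihood for each hypothesis:
  S3: 0.12 × 0.0125 = 0.0015
  S4: 0.31 × 0.1425 = 0.044175
  S5: 0.09 × 0.092 = 0.00828
  S1: 0.48 × 0.025 = 0.012
Normalizing constant = 0.065955.
P(S4 | evidence) = 0.044175 / 0.065955 ≈ 0.670.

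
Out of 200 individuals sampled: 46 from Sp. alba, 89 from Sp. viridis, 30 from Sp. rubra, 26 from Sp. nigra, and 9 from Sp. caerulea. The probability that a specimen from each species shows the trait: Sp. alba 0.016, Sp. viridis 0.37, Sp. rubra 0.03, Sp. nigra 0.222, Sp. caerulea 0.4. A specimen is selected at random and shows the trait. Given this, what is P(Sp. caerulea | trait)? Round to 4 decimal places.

Compute prior × likelihood for every hypothesis:
  Sp. alba: 0.23 × 0.016 = 0.00368
  Sp. viridis: 0.445 × 0.37 = 0.16465
  Sp. rubra: 0.15 × 0.03 = 0.0045
  Sp. nigra: 0.13 × 0.222 = 0.02886
  Sp. caerulea: 0.045 × 0.4 = 0.018
Sum = 0.21969.
P(Sp. caerulea | evidence) = 0.018 / 0.21969 ≈ 0.0819.

0.0819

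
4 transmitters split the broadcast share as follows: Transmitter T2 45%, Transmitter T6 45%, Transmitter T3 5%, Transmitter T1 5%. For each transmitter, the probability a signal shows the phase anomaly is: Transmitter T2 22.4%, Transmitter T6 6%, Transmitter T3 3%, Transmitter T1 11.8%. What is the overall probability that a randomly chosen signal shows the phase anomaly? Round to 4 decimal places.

0.1352

Prior × likelihood for each hypothesis:
  Transmitter T2: 0.45 × 0.224 = 0.1008
  Transmitter T6: 0.45 × 0.06 = 0.027
  Transmitter T3: 0.05 × 0.03 = 0.0015
  Transmitter T1: 0.05 × 0.118 = 0.0059
P(anomaly) = 0.1008 + 0.027 + 0.0015 + 0.0059 = 0.1352 → 0.1352.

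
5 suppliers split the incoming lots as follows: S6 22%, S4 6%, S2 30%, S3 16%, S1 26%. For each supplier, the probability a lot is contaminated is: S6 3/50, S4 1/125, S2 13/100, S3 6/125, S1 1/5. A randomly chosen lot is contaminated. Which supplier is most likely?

Prior × likelihood for each hypothesis:
  S6: 0.22 × 0.06 = 0.0132
  S4: 0.06 × 0.008 = 0.00048
  S2: 0.3 × 0.13 = 0.039
  S3: 0.16 × 0.048 = 0.00768
  S1: 0.26 × 0.2 = 0.052
Total = 0.11236.
Largest term belongs to S1, so S1 is most probable.

S1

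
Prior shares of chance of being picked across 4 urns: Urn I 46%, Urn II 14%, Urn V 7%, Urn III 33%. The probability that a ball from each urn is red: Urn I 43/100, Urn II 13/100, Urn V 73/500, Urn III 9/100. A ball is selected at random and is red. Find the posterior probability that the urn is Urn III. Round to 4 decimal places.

By Bayes' rule, posterior ∝ prior × likelihood:
  Urn I: 0.46 × 0.43 = 0.1978
  Urn II: 0.14 × 0.13 = 0.0182
  Urn V: 0.07 × 0.146 = 0.01022
  Urn III: 0.33 × 0.09 = 0.0297
Sum = 0.25592.
P(Urn III | evidence) = 0.0297 / 0.25592 ≈ 0.1161.

0.1161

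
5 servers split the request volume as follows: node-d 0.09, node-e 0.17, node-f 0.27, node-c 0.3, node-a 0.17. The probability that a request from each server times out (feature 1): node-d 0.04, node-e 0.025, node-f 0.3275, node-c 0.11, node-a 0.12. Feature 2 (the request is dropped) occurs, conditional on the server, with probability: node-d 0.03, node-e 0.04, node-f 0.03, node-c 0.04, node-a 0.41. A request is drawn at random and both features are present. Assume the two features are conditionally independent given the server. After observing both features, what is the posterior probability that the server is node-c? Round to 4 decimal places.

0.1046

Compute prior × likelihood for every hypothesis:
  node-d: 0.09 × 0.04 × 0.03 = 0.000108
  node-e: 0.17 × 0.025 × 0.04 = 0.00017
  node-f: 0.27 × 0.3275 × 0.03 = 0.00265275
  node-c: 0.3 × 0.11 × 0.04 = 0.00132
  node-a: 0.17 × 0.12 × 0.41 = 0.008364
Normalizing constant = 0.01261475.
P(node-c | evidence) = 0.00132 / 0.01261475 ≈ 0.1046.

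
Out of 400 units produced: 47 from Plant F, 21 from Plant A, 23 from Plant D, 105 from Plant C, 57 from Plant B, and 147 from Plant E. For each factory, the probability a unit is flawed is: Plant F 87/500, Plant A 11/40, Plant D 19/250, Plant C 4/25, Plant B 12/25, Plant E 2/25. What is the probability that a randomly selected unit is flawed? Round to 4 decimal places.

Prior × likelihood for each hypothesis:
  Plant F: 0.1175 × 0.174 = 0.020445
  Plant A: 0.0525 × 0.275 = 0.0144375
  Plant D: 0.0575 × 0.076 = 0.00437
  Plant C: 0.2625 × 0.16 = 0.042
  Plant B: 0.1425 × 0.48 = 0.0684
  Plant E: 0.3675 × 0.08 = 0.0294
P(flawed) = 0.020445 + 0.0144375 + 0.00437 + 0.042 + 0.0684 + 0.0294 = 0.1790525 → 0.1791.

0.1791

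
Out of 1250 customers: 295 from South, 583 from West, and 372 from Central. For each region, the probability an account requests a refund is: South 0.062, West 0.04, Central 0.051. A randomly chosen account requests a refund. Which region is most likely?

Compute prior × likelihood for every hypothesis:
  South: 0.236 × 0.062 = 0.014632
  West: 0.4664 × 0.04 = 0.018656
  Central: 0.2976 × 0.051 = 0.0151776
Sum = 0.0484656.
Largest term belongs to West, so West is most probable.

West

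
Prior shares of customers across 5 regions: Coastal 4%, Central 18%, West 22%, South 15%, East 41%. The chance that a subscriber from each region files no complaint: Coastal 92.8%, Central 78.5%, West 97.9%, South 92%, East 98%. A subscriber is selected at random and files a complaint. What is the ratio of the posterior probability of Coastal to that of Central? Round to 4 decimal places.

Taking complements, P(complaint | each) = Coastal 0.072, Central 0.215, West 0.021, South 0.08, East 0.02.
By Bayes' rule, posterior ∝ prior × likelihood:
  Coastal: 0.04 × 0.072 = 0.00288
  Central: 0.18 × 0.215 = 0.0387
  West: 0.22 × 0.021 = 0.00462
  South: 0.15 × 0.08 = 0.012
  East: 0.41 × 0.02 = 0.0082
Sum = 0.0664.
The ratio is 0.00288 / 0.0387 (the normalizer cancels) = 0.0744.

0.0744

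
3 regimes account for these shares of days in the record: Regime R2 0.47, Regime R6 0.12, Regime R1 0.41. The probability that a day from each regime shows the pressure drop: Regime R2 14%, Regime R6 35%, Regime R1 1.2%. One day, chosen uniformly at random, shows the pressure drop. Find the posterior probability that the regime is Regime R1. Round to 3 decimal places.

0.044

Prior × likelihood for each hypothesis:
  Regime R2: 0.47 × 0.14 = 0.0658
  Regime R6: 0.12 × 0.35 = 0.042
  Regime R1: 0.41 × 0.012 = 0.00492
Total = 0.11272.
P(Regime R1 | evidence) = 0.00492 / 0.11272 ≈ 0.044.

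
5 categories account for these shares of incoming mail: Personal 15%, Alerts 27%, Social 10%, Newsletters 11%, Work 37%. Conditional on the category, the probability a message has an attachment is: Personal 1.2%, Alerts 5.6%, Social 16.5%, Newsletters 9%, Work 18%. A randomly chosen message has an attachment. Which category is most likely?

Work

By Bayes' rule, posterior ∝ prior × likelihood:
  Personal: 0.15 × 0.012 = 0.0018
  Alerts: 0.27 × 0.056 = 0.01512
  Social: 0.1 × 0.165 = 0.0165
  Newsletters: 0.11 × 0.09 = 0.0099
  Work: 0.37 × 0.18 = 0.0666
Normalizing constant = 0.10992.
Largest term belongs to Work, so Work is most probable.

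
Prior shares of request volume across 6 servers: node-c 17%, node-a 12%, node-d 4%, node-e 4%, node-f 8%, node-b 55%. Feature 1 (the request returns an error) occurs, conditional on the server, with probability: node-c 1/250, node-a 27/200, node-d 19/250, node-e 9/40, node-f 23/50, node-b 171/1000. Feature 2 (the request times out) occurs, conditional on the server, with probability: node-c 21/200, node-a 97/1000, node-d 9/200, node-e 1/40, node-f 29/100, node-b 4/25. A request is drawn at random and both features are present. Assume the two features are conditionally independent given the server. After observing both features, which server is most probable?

node-b

Unnormalized posteriors (prior × likelihood):
  node-c: 0.17 × 0.004 × 0.105 = 0.0000714
  node-a: 0.12 × 0.135 × 0.097 = 0.0015714
  node-d: 0.04 × 0.076 × 0.045 = 0.0001368
  node-e: 0.04 × 0.225 × 0.025 = 0.000225
  node-f: 0.08 × 0.46 × 0.29 = 0.010672
  node-b: 0.55 × 0.171 × 0.16 = 0.015048
Sum = 0.0277246.
Largest term belongs to node-b, so node-b is most probable.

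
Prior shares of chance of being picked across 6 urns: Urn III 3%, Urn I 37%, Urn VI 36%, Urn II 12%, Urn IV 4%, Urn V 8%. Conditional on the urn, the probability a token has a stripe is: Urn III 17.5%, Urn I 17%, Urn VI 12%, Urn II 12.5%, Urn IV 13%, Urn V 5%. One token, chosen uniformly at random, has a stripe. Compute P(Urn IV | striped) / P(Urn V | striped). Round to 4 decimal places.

1.3000

Prior × likelihood for each hypothesis:
  Urn III: 0.03 × 0.175 = 0.00525
  Urn I: 0.37 × 0.17 = 0.0629
  Urn VI: 0.36 × 0.12 = 0.0432
  Urn II: 0.12 × 0.125 = 0.015
  Urn IV: 0.04 × 0.13 = 0.0052
  Urn V: 0.08 × 0.05 = 0.004
Sum = 0.13555.
The ratio is 0.0052 / 0.004 (the normalizer cancels) = 1.3000.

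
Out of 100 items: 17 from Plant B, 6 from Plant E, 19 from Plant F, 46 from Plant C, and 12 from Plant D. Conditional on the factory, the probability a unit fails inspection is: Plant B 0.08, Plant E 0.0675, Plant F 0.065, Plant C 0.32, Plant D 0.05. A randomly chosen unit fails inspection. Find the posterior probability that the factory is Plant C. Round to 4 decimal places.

Unnormalized posteriors (prior × likelihood):
  Plant B: 0.17 × 0.08 = 0.0136
  Plant E: 0.06 × 0.0675 = 0.00405
  Plant F: 0.19 × 0.065 = 0.01235
  Plant C: 0.46 × 0.32 = 0.1472
  Plant D: 0.12 × 0.05 = 0.006
Normalizing constant = 0.1832.
P(Plant C | evidence) = 0.1472 / 0.1832 ≈ 0.8035.

0.8035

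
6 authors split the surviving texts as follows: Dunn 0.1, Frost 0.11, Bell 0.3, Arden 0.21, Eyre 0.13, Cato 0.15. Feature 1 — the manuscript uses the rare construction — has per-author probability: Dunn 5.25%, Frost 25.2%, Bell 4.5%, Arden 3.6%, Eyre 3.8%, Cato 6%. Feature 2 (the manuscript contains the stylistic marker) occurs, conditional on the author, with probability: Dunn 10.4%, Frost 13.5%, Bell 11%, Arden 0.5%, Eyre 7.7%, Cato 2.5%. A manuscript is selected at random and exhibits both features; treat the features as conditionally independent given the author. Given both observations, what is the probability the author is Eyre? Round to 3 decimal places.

Prior × likelihood for each hypothesis:
  Dunn: 0.1 × 0.0525 × 0.104 = 0.000546
  Frost: 0.11 × 0.252 × 0.135 = 0.0037422
  Bell: 0.3 × 0.045 × 0.11 = 0.001485
  Arden: 0.21 × 0.036 × 0.005 = 0.0000378
  Eyre: 0.13 × 0.038 × 0.077 = 0.00038038
  Cato: 0.15 × 0.06 × 0.025 = 0.000225
Sum = 0.00641638.
P(Eyre | evidence) = 0.00038038 / 0.00641638 ≈ 0.059.

0.059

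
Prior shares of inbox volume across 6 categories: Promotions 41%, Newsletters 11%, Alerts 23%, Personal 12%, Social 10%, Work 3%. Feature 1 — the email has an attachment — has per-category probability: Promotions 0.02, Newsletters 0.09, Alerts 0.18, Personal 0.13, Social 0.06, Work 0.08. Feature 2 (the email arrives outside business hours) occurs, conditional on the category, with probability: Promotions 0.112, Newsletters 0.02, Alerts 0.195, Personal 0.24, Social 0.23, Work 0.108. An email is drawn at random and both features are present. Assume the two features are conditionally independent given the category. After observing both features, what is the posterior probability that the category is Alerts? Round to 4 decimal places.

Prior × likelihood for each hypothesis:
  Promotions: 0.41 × 0.02 × 0.112 = 0.0009184
  Newsletters: 0.11 × 0.09 × 0.02 = 0.000198
  Alerts: 0.23 × 0.18 × 0.195 = 0.008073
  Personal: 0.12 × 0.13 × 0.24 = 0.003744
  Social: 0.1 × 0.06 × 0.23 = 0.00138
  Work: 0.03 × 0.08 × 0.108 = 0.0002592
Normalizing constant = 0.0145726.
P(Alerts | evidence) = 0.008073 / 0.0145726 ≈ 0.5540.

0.5540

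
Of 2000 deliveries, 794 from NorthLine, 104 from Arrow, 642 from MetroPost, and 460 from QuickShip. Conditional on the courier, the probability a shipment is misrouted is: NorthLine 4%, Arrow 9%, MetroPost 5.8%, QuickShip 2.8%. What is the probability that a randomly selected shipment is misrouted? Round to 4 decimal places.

Prior × likelihood for each hypothesis:
  NorthLine: 0.397 × 0.04 = 0.01588
  Arrow: 0.052 × 0.09 = 0.00468
  MetroPost: 0.321 × 0.058 = 0.018618
  QuickShip: 0.23 × 0.028 = 0.00644
P(misrouted) = 0.01588 + 0.00468 + 0.018618 + 0.00644 = 0.045618 → 0.0456.

0.0456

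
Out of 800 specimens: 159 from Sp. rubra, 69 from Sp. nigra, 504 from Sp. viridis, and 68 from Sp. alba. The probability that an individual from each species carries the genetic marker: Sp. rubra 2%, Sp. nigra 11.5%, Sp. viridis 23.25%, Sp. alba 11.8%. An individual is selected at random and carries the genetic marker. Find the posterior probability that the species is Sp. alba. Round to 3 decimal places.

0.059

Compute prior × likelihood for every hypothesis:
  Sp. rubra: 0.19875 × 0.02 = 0.003975
  Sp. nigra: 0.08625 × 0.115 = 0.00991875
  Sp. viridis: 0.63 × 0.2325 = 0.146475
  Sp. alba: 0.085 × 0.118 = 0.01003
Total = 0.17039875.
P(Sp. alba | evidence) = 0.01003 / 0.17039875 ≈ 0.059.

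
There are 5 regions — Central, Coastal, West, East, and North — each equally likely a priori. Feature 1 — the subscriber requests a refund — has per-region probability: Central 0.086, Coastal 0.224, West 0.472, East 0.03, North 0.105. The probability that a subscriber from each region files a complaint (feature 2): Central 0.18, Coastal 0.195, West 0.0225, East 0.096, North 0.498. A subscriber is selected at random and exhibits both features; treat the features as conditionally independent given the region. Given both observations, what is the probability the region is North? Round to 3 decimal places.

0.418

Since the prior is uniform, the posterior is proportional to the likelihood:
  Central: 0.086 × 0.18 = 0.01548
  Coastal: 0.224 × 0.195 = 0.04368
  West: 0.472 × 0.0225 = 0.01062
  East: 0.03 × 0.096 = 0.00288
  North: 0.105 × 0.498 = 0.05229
Total = 0.12495.
P(North | evidence) = 0.05229 / 0.12495 ≈ 0.418.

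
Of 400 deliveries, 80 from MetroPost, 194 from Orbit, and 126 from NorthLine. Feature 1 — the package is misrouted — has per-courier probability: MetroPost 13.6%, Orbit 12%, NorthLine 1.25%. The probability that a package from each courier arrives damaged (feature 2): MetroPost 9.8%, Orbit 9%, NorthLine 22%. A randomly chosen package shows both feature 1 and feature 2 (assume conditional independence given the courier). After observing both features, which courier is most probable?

Orbit

Unnormalized posteriors (prior × likelihood):
  MetroPost: 0.2 × 0.136 × 0.098 = 0.0026656
  Orbit: 0.485 × 0.12 × 0.09 = 0.005238
  NorthLine: 0.315 × 0.0125 × 0.22 = 0.00086625
Normalizing constant = 0.00876985.
Largest term belongs to Orbit, so Orbit is most probable.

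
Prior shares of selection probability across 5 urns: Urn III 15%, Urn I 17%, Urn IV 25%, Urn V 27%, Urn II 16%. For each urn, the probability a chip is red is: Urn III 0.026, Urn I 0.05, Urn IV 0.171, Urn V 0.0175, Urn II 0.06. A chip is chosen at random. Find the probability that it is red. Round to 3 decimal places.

0.069

Unnormalized posteriors (prior × likelihood):
  Urn III: 0.15 × 0.026 = 0.0039
  Urn I: 0.17 × 0.05 = 0.0085
  Urn IV: 0.25 × 0.171 = 0.04275
  Urn V: 0.27 × 0.0175 = 0.004725
  Urn II: 0.16 × 0.06 = 0.0096
P(red) = 0.0039 + 0.0085 + 0.04275 + 0.004725 + 0.0096 = 0.069475 → 0.069.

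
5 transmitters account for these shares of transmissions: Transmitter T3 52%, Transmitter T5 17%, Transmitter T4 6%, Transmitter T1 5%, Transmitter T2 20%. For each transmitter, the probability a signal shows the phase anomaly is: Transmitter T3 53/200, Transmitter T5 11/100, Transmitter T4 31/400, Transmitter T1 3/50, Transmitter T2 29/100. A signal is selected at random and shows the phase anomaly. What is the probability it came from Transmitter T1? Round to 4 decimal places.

0.0135

Unnormalized posteriors (prior × likelihood):
  Transmitter T3: 0.52 × 0.265 = 0.1378
  Transmitter T5: 0.17 × 0.11 = 0.0187
  Transmitter T4: 0.06 × 0.0775 = 0.00465
  Transmitter T1: 0.05 × 0.06 = 0.003
  Transmitter T2: 0.2 × 0.29 = 0.058
Total = 0.22215.
P(Transmitter T1 | evidence) = 0.003 / 0.22215 ≈ 0.0135.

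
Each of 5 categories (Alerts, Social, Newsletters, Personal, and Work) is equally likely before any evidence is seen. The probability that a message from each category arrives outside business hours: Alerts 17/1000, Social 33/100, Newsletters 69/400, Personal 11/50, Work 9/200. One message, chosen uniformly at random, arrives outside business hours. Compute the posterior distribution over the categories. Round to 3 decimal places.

Since the prior is uniform, the posterior is proportional to the likelihood:
  Alerts: 0.017
  Social: 0.33
  Newsletters: 0.1725
  Personal: 0.22
  Work: 0.045
Sum = 0.7845.
P(Alerts | off-hours) = 0.017/0.7845 ≈ 0.022
P(Social | off-hours) = 0.33/0.7845 ≈ 0.421
P(Newsletters | off-hours) = 0.1725/0.7845 ≈ 0.220
P(Personal | off-hours) = 0.22/0.7845 ≈ 0.280
P(Work | off-hours) = 0.045/0.7845 ≈ 0.057
(Check: 0.022+0.421+0.220+0.280+0.057 = 1.000.)

Alerts 0.022, Social 0.421, Newsletters 0.220, Personal 0.280, Work 0.057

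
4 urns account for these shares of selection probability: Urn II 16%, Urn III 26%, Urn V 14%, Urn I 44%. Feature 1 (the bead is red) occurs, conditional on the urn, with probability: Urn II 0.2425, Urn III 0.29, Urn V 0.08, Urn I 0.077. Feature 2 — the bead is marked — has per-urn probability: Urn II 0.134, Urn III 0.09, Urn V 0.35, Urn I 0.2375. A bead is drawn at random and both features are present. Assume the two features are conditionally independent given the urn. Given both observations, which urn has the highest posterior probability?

Urn I

Unnormalized posteriors (prior × likelihood):
  Urn II: 0.16 × 0.2425 × 0.134 = 0.0051992
  Urn III: 0.26 × 0.29 × 0.09 = 0.006786
  Urn V: 0.14 × 0.08 × 0.35 = 0.00392
  Urn I: 0.44 × 0.077 × 0.2375 = 0.0080465
Normalizing constant = 0.0239517.
Largest term belongs to Urn I, so Urn I is most probable.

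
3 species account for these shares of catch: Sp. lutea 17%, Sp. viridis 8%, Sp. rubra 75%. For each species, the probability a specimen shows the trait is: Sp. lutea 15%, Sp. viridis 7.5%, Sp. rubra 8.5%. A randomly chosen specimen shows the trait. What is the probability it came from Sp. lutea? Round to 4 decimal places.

0.2677

By Bayes' rule, posterior ∝ prior × likelihood:
  Sp. lutea: 0.17 × 0.15 = 0.0255
  Sp. viridis: 0.08 × 0.075 = 0.006
  Sp. rubra: 0.75 × 0.085 = 0.06375
Sum = 0.09525.
P(Sp. lutea | evidence) = 0.0255 / 0.09525 ≈ 0.2677.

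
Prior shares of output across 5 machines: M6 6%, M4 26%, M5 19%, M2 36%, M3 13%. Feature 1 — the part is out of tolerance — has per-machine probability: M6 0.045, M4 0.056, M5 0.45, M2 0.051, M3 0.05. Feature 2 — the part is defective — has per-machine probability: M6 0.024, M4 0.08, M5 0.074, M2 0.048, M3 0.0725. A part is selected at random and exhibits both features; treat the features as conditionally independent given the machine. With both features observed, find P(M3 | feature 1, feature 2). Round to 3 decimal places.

0.053

Prior × likelihood for each hypothesis:
  M6: 0.06 × 0.045 × 0.024 = 0.0000648
  M4: 0.26 × 0.056 × 0.08 = 0.0011648
  M5: 0.19 × 0.45 × 0.074 = 0.006327
  M2: 0.36 × 0.051 × 0.048 = 0.00088128
  M3: 0.13 × 0.05 × 0.0725 = 0.00047125
Normalizing constant = 0.00890913.
P(M3 | evidence) = 0.00047125 / 0.00890913 ≈ 0.053.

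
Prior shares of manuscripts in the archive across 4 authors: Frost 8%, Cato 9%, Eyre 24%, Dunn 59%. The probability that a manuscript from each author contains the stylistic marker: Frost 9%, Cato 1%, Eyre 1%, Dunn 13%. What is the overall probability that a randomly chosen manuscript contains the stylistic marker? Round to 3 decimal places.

0.087

By Bayes' rule, posterior ∝ prior × likelihood:
  Frost: 0.08 × 0.09 = 0.0072
  Cato: 0.09 × 0.01 = 0.0009
  Eyre: 0.24 × 0.01 = 0.0024
  Dunn: 0.59 × 0.13 = 0.0767
P(marker) = 0.0072 + 0.0009 + 0.0024 + 0.0767 = 0.0872 → 0.087.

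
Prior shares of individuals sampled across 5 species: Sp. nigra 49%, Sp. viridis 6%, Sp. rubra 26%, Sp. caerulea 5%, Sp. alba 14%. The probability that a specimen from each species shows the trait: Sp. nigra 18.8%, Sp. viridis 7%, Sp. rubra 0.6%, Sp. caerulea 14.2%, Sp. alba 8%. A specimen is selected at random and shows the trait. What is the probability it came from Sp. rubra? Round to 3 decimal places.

Compute prior × likelihood for every hypothesis:
  Sp. nigra: 0.49 × 0.188 = 0.09212
  Sp. viridis: 0.06 × 0.07 = 0.0042
  Sp. rubra: 0.26 × 0.006 = 0.00156
  Sp. caerulea: 0.05 × 0.142 = 0.0071
  Sp. alba: 0.14 × 0.08 = 0.0112
Normalizing constant = 0.11618.
P(Sp. rubra | evidence) = 0.00156 / 0.11618 ≈ 0.013.

0.013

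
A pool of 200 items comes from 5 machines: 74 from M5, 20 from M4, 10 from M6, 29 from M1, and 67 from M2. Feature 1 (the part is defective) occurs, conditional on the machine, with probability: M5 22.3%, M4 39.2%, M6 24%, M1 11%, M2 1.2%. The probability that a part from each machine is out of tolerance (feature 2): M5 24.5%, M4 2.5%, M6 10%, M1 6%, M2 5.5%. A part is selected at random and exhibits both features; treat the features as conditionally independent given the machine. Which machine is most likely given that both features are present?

M5

Compute prior × likelihood for every hypothesis:
  M5: 0.37 × 0.223 × 0.245 = 0.02021495
  M4: 0.1 × 0.392 × 0.025 = 0.00098
  M6: 0.05 × 0.24 × 0.1 = 0.0012
  M1: 0.145 × 0.11 × 0.06 = 0.000957
  M2: 0.335 × 0.012 × 0.055 = 0.0002211
Sum = 0.02357305.
Largest term belongs to M5, so M5 is most probable.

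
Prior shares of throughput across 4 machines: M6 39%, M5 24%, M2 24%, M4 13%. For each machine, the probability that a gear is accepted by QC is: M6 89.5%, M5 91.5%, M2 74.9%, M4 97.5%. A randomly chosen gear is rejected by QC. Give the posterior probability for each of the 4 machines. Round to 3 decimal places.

Taking complements, P(rejected | each) = M6 0.105, M5 0.085, M2 0.251, M4 0.025.
By Bayes' rule, posterior ∝ prior × likelihood:
  M6: 0.39 × 0.105 = 0.04095
  M5: 0.24 × 0.085 = 0.0204
  M2: 0.24 × 0.251 = 0.06024
  M4: 0.13 × 0.025 = 0.00325
Normalizing constant = 0.12484.
P(M6 | rejected) = 0.04095/0.12484 ≈ 0.328
P(M5 | rejected) = 0.0204/0.12484 ≈ 0.163
P(M2 | rejected) = 0.06024/0.12484 ≈ 0.483
P(M4 | rejected) = 0.00325/0.12484 ≈ 0.026

M6 0.328, M5 0.163, M2 0.483, M4 0.026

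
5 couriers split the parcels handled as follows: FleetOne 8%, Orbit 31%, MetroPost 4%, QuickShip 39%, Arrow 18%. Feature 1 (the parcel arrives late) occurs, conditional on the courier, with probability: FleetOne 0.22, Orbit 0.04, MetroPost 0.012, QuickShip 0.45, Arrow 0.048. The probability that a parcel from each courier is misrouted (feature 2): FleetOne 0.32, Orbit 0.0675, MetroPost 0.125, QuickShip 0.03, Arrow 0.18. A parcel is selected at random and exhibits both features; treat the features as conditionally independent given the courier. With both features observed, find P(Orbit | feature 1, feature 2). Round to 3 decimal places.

0.063

Unnormalized posteriors (prior × likelihood):
  FleetOne: 0.08 × 0.22 × 0.32 = 0.005632
  Orbit: 0.31 × 0.04 × 0.0675 = 0.000837
  MetroPost: 0.04 × 0.012 × 0.125 = 0.00006
  QuickShip: 0.39 × 0.45 × 0.03 = 0.005265
  Arrow: 0.18 × 0.048 × 0.18 = 0.0015552
Total = 0.0133492.
P(Orbit | evidence) = 0.000837 / 0.0133492 ≈ 0.063.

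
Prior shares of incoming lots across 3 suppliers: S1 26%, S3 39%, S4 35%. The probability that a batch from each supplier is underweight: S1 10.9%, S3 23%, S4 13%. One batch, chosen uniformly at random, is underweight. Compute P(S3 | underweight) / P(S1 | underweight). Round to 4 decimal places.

3.1651

By Bayes' rule, posterior ∝ prior × likelihood:
  S1: 0.26 × 0.109 = 0.02834
  S3: 0.39 × 0.23 = 0.0897
  S4: 0.35 × 0.13 = 0.0455
Sum = 0.16354.
The ratio is 0.0897 / 0.02834 (the normalizer cancels) = 3.1651.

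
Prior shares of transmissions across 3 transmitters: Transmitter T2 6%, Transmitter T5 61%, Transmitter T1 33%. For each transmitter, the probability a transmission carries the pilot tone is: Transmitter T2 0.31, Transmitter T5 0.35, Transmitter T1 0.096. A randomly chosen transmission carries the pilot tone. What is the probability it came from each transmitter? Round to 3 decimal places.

Transmitter T2 0.071, Transmitter T5 0.809, Transmitter T1 0.120

Compute prior × likelihood for every hypothesis:
  Transmitter T2: 0.06 × 0.31 = 0.0186
  Transmitter T5: 0.61 × 0.35 = 0.2135
  Transmitter T1: 0.33 × 0.096 = 0.03168
Normalizing constant = 0.26378.
P(Transmitter T2 | pilot) = 0.0186/0.26378 ≈ 0.071
P(Transmitter T5 | pilot) = 0.2135/0.26378 ≈ 0.809
P(Transmitter T1 | pilot) = 0.03168/0.26378 ≈ 0.120
(Check: 0.071+0.809+0.120 = 1.000.)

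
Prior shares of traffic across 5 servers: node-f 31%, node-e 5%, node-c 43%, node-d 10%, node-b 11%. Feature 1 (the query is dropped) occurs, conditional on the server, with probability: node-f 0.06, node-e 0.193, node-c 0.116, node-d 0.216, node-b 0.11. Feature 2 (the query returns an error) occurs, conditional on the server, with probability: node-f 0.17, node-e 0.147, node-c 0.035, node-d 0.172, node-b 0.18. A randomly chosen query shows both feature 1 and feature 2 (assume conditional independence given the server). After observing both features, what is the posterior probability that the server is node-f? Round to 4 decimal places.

By Bayes' rule, posterior ∝ prior × likelihood:
  node-f: 0.31 × 0.06 × 0.17 = 0.003162
  node-e: 0.05 × 0.193 × 0.147 = 0.00141855
  node-c: 0.43 × 0.116 × 0.035 = 0.0017458
  node-d: 0.1 × 0.216 × 0.172 = 0.0037152
  node-b: 0.11 × 0.11 × 0.18 = 0.002178
Normalizing constant = 0.01221955.
P(node-f | evidence) = 0.003162 / 0.01221955 ≈ 0.2588.

0.2588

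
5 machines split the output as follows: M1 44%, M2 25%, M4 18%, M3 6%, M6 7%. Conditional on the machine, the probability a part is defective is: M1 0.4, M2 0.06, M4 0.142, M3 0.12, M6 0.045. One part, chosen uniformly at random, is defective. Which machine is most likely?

Prior × likelihood for each hypothesis:
  M1: 0.44 × 0.4 = 0.176
  M2: 0.25 × 0.06 = 0.015
  M4: 0.18 × 0.142 = 0.02556
  M3: 0.06 × 0.12 = 0.0072
  M6: 0.07 × 0.045 = 0.00315
Sum = 0.22691.
Largest term belongs to M1, so M1 is most probable.

M1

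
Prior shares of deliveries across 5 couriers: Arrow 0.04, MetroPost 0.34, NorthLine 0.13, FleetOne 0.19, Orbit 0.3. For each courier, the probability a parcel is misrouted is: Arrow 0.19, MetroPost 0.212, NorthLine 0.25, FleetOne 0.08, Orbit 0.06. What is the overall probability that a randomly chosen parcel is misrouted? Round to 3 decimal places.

Prior × likelihood for each hypothesis:
  Arrow: 0.04 × 0.19 = 0.0076
  MetroPost: 0.34 × 0.212 = 0.07208
  NorthLine: 0.13 × 0.25 = 0.0325
  FleetOne: 0.19 × 0.08 = 0.0152
  Orbit: 0.3 × 0.06 = 0.018
P(misrouted) = 0.0076 + 0.07208 + 0.0325 + 0.0152 + 0.018 = 0.14538 → 0.145.

0.145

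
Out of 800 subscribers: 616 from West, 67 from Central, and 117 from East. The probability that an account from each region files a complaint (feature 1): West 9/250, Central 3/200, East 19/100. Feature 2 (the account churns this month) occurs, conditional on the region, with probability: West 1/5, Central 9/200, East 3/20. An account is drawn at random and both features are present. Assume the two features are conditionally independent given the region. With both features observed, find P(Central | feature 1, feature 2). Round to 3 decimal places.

0.006

Unnormalized posteriors (prior × likelihood):
  West: 0.77 × 0.036 × 0.2 = 0.005544
  Central: 0.08375 × 0.015 × 0.045 = 0.00005653125
  East: 0.14625 × 0.19 × 0.15 = 0.004168125
Normalizing constant = 0.00976865625.
P(Central | evidence) = 0.00005653125 / 0.00976865625 ≈ 0.006.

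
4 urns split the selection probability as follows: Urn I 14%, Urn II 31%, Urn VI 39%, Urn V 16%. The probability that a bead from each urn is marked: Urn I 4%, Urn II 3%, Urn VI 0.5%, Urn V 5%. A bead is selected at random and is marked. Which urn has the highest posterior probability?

Urn II

Prior × likelihood for each hypothesis:
  Urn I: 0.14 × 0.04 = 0.0056
  Urn II: 0.31 × 0.03 = 0.0093
  Urn VI: 0.39 × 0.005 = 0.00195
  Urn V: 0.16 × 0.05 = 0.008
Normalizing constant = 0.02485.
Largest term belongs to Urn II, so Urn II is most probable.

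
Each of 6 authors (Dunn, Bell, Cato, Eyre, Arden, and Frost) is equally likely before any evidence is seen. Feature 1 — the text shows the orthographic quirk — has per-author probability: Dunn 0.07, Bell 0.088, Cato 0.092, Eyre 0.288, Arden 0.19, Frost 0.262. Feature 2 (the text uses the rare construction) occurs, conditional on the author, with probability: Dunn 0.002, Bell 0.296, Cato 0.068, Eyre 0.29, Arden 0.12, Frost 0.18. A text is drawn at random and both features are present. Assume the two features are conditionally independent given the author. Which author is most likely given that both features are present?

With a uniform prior (1/6 each), posterior ∝ likelihood:
  Dunn: 0.07 × 0.002 = 0.00014
  Bell: 0.088 × 0.296 = 0.026048
  Cato: 0.092 × 0.068 = 0.006256
  Eyre: 0.288 × 0.29 = 0.08352
  Arden: 0.19 × 0.12 = 0.0228
  Frost: 0.262 × 0.18 = 0.04716
Total = 0.185924.
Largest term belongs to Eyre, so Eyre is most probable.

Eyre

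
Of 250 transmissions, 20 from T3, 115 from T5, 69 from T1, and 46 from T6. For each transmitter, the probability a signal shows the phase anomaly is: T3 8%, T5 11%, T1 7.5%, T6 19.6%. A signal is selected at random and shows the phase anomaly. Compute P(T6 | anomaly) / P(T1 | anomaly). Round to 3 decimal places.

1.742

By Bayes' rule, posterior ∝ prior × likelihood:
  T3: 0.08 × 0.08 = 0.0064
  T5: 0.46 × 0.11 = 0.0506
  T1: 0.276 × 0.075 = 0.0207
  T6: 0.184 × 0.196 = 0.036064
Total = 0.113764.
The ratio is 0.036064 / 0.0207 (the normalizer cancels) = 1.742.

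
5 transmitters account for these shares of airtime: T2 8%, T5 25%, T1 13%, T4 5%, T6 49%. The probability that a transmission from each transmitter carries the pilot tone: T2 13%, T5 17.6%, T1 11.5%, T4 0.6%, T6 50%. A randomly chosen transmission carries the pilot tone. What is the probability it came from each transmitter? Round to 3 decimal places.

Prior × likelihood for each hypothesis:
  T2: 0.08 × 0.13 = 0.0104
  T5: 0.25 × 0.176 = 0.044
  T1: 0.13 × 0.115 = 0.01495
  T4: 0.05 × 0.006 = 0.0003
  T6: 0.49 × 0.5 = 0.245
Normalizing constant = 0.31465.
P(T2 | pilot) = 0.0104/0.31465 ≈ 0.033
P(T5 | pilot) = 0.044/0.31465 ≈ 0.140
P(T1 | pilot) = 0.01495/0.31465 ≈ 0.048
P(T4 | pilot) = 0.0003/0.31465 ≈ 0.001
P(T6 | pilot) = 0.245/0.31465 ≈ 0.779

T2 0.033, T5 0.140, T1 0.048, T4 0.001, T6 0.779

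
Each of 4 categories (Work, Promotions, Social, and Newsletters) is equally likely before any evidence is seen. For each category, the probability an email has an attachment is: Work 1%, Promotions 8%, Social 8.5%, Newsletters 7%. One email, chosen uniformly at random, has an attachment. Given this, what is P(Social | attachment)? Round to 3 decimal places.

0.347

Since the prior is uniform, the posterior is proportional to the likelihood:
  Work: 0.01
  Promotions: 0.08
  Social: 0.085
  Newsletters: 0.07
Normalizing constant = 0.245.
P(Social | evidence) = 0.085 / 0.245 ≈ 0.347.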